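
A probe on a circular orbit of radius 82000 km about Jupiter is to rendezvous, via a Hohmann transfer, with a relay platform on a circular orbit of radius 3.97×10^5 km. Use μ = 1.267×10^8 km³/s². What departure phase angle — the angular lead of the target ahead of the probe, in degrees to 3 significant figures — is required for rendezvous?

The Hohmann ellipse has a_t = (r₁ + r₂)/2 = 2.395×10^5 km.
Transfer time t = π√(a_t³/μ) = 32710 s.
The target's mean motion on its circular orbit is ω₂ = √(μ/r₂³) = 4.500×10^-5 rad/s.
Angle swept by the target during transfer: ω₂·t = 1.472 rad = 84.34°.
The probe traverses 180° on the transfer ellipse, so the target must lead by 180° − 84.34° = 95.7°.

φ = 95.7°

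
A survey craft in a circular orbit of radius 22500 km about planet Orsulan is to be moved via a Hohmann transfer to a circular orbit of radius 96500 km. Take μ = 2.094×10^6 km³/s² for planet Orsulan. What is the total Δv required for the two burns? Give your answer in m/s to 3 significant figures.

Transfer-ellipse semi-major axis a_t = (r₁ + r₂)/2 = (22500 + 96500)/2 = 59500 km.
Circular speed at r₁: v₁ = √(μ/r₁) = √(2.094×10^6/22500) = 9.64711 km/s.
On the transfer ellipse at r₁, vis-viva gives v_p = √[μ(2/r₁ − 1/a_t)] = 12.2858 km/s.
First burn Δv₁ = |v_p − v₁| = 2.6387 km/s.
Circular speed at r₂: v₂ = √(μ/r₂) = 4.6583 km/s.
Transfer-orbit speed at r₂: v_a = √[μ(2/r₂ − 1/a_t)] = 2.8646 km/s.
Second burn Δv₂ = |v₂ − v_a| = 1.7937 km/s.
Δv = Δv₁ + Δv₂ = 2.6387 + 1.7937 = 4.432 km/s.

Δv = 4430 m/s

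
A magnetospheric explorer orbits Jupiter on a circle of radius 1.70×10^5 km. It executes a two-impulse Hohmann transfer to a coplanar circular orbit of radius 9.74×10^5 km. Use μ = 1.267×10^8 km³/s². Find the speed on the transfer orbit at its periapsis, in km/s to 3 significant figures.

v = 35.6 km/s

The Hohmann ellipse has a_t = (r₁ + r₂)/2 = 5.720×10^5 km.
The periapsis of the transfer ellipse is at r = 1.700×10^5 km.
Applying v² = μ(2/r − 1/a_t): v = 35.62 km/s.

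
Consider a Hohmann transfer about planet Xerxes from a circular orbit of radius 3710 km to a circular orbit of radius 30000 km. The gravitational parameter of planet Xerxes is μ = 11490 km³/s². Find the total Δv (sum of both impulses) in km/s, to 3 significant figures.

Δv = 0.917 km/s

Semi-major axis of the transfer orbit: a_t = (3710 + 30000)/2 = 16855 km.
At r₁ the circular-orbit speed is v₁ = √(μ/r₁) = 1.760 km/s.
On the transfer ellipse at r₁, vis-viva equation gives v_p = √[μ(2/r₁ − 1/a_t)] = 2.348 km/s.
First burn Δv₁ = |v_p − v₁| = 0.5880 km/s.
Circular speed at r₂: v₂ = √(μ/r₂) = 0.6189 km/s.
Transfer-orbit speed at r₂: v_a = √[μ(2/r₂ − 1/a_t)] = 0.2904 km/s.
Second burn Δv₂ = |v₂ − v_a| = 0.3285 km/s.
Δv = Δv₁ + Δv₂ = 0.5880 + 0.3285 = 0.9165 km/s.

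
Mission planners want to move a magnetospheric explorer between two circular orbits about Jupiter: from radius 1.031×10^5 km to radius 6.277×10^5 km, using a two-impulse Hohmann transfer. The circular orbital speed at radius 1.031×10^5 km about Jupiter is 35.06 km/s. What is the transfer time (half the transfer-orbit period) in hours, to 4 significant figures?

From the circular-orbit relation v² = μ/r at r = 1.031×10^5 km: μ = v²r = (35.06)² × 1.031×10^5 = 1.26731×10^8 km³/s².
Semi-major axis of the transfer orbit: a_t = (1.031×10^5 + 6.277×10^5)/2 = 3.654×10^5 km.
Half the transfer-orbit period gives t = π√(a_t³/μ) = 61640 s.
Converting: 61640 s ÷ 3600 s/hour = 17.12 hours.

t = 17.12 hours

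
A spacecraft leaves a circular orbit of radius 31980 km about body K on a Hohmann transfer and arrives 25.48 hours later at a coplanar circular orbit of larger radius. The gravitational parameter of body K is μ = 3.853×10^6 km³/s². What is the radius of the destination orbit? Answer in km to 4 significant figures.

Transfer time t = 25.48 hours = 91728 s, and t = π√(a_t³/μ).
So a_t = (μ t²/π²)^(1/3) = (3.853×10^6 × (91728)² / π²)^(1/3) = 1.4865×10^5 km.
Since a_t = (r₁ + r₂)/2, r₂ = 2a_t − r₁ = 2×1.4865×10^5 − 31980 = 2.6532×10^5 km.

r₂ = 2.653×10^5 km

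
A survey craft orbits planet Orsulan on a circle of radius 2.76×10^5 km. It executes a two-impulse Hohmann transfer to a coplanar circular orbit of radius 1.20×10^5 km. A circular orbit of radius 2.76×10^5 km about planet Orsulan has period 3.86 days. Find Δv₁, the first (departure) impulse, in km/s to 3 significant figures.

Δv₁ = 1.15 km/s

From Kepler's third law T² = 4π²r³/μ at r = 2.76×10^5 km, T = 3.86 days = 3.86 × 86400 s = 3.33504×10^5 s: μ = 4π²r³/T² = 7.46251×10^6 km³/s².
Semi-major axis of the transfer orbit: a_t = (2.760×10^5 + 1.200×10^5)/2 = 1.980×10^5 km.
On the circular orbit at r = 2.760×10^5 km, v_c = √(μ/r) = 5.200 km/s.
Vis-viva on the transfer ellipse at r = 2.760×10^5 km gives v_t = √[μ(2/r − 1/a_t)] = 4.048 km/s.
Δv₁ = |v_t − v_c| = |4.048 − 5.200| = 1.152 km/s.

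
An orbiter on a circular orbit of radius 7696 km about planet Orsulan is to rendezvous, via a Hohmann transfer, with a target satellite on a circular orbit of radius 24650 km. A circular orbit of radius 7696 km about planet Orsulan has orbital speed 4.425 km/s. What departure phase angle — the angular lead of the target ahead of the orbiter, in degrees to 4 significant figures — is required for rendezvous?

φ = 84.34°

From the circular-orbit relation v² = μ/r at r = 7696 km: μ = v²r = (4.425)² × 7696 = 1.50692×10^5 km³/s².
Transfer-ellipse semi-major axis a_t = (r₁ + r₂)/2 = (7696 + 24650)/2 = 16173 km.
Transfer time t = π√(a_t³/μ) = 16645.2 s.
Target angular speed ω₂ = √(μ/r₂³) = 1.00305×10^-4 rad/s.
Angle swept by the target during transfer: ω₂·t = 1.6696 rad = 95.66°.
Arrival is 180° from departure on the ellipse, so φ = 180° − 95.66° = 84.34°.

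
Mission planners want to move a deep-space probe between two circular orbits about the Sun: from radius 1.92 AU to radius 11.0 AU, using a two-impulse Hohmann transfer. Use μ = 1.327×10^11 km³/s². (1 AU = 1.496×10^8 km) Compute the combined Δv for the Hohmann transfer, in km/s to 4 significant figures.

In km: r₁ = 1.92 × 1.496×10^8 = 2.87232×10^8 km; r₂ = 11.0 × 1.496×10^8 = 1.6456×10^9 km.
The Hohmann ellipse has a_t = (r₁ + r₂)/2 = 9.66416×10^8 km.
At r₁ the circular-orbit speed is v₁ = √(μ/r₁) = 21.494 km/s.
On the transfer ellipse at r₁, vis-viva equation gives v_p = √[μ(2/r₁ − 1/a_t)] = 28.048 km/s.
First burn Δv₁ = |v_p − v₁| = 6.554 km/s.
Circular speed at r₂: v₂ = √(μ/r₂) = 8.980 km/s.
Transfer-orbit speed at r₂: v_a = √[μ(2/r₂ − 1/a_t)] = 4.896 km/s.
Second burn Δv₂ = |v₂ − v_a| = 4.084 km/s.
Δv = Δv₁ + Δv₂ = 6.554 + 4.084 = 10.64 km/s.

Δv = 10.64 km/s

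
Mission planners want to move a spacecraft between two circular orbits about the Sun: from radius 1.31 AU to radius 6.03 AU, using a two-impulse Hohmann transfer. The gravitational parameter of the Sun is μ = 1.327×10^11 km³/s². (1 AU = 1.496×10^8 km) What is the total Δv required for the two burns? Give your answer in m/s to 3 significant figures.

Δv = 12200 m/s

In km: r₁ = 1.31 × 1.496×10^8 = 1.95976×10^8 km; r₂ = 6.03 × 1.496×10^8 = 9.02088×10^8 km.
Semi-major axis of the transfer orbit: a_t = (1.95976×10^8 + 9.02088×10^8)/2 = 5.49032×10^8 km.
Circular speed at r₁: v₁ = √(μ/r₁) = √(1.327×10^11/1.95976×10^8) = 26.0216 km/s.
Transfer-orbit speed at r₁ (vis-viva equation): v_p = √[μ(2/r₁ − 1/a_t)] = 33.3549 km/s.
First burn Δv₁ = |v_p − v₁| = 7.3333 km/s.
Circular speed at r₂: v₂ = √(μ/r₂) = 12.12861 km/s.
Transfer-orbit speed at r₂: v_a = √[μ(2/r₂ − 1/a_t)] = 7.246255 km/s.
Second burn Δv₂ = |v₂ − v_a| = 4.8824 km/s.
Total Δv = Δv₁ + Δv₂ = 12.22 km/s.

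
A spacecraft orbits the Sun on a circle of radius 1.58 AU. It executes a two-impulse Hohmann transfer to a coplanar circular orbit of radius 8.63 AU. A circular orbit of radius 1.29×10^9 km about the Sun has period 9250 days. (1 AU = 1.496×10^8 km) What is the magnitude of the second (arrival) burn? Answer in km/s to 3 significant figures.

Δv₂ = 4.50 km/s

From Kepler's third law T² = 4π²r³/μ at r = 1.29×10^9 km, T = 9250 days = 9250 × 86400 s = 7.992×10^8 s: μ = 4π²r³/T² = 1.32684×10^11 km³/s².
In km: r₁ = 1.58 × 1.496×10^8 = 2.36368×10^8 km; r₂ = 8.63 × 1.496×10^8 = 1.291048×10^9 km.
The Hohmann ellipse has a_t = (r₁ + r₂)/2 = 7.63708×10^8 km.
On the circular orbit at r = 1.291048×10^9 km, v_c = √(μ/r) = 10.138 km/s.
Transfer-orbit speed at the same r (vis-viva, a = a_t): v_t = √[μ(2/r − 1/a_t)] = 5.6399 km/s.
Δv₂ = |v_t − v_c| = |5.6399 − 10.138| = 4.498 km/s.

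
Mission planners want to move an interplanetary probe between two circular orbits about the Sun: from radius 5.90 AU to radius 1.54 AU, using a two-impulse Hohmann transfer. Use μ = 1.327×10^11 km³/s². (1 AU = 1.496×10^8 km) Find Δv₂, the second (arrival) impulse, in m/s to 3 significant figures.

Δv₂ = 6220 m/s

In km: r₁ = 5.90 × 1.496×10^8 = 8.8264×10^8 km; r₂ = 1.54 × 1.496×10^8 = 2.30384×10^8 km.
Transfer-ellipse semi-major axis a_t = (r₁ + r₂)/2 = (8.8264×10^8 + 2.30384×10^8)/2 = 5.56512×10^8 km.
On the circular orbit at r = 2.30384×10^8 km, v_c = √(μ/r) = 24.000 km/s.
Vis-viva on the transfer ellipse at r = 2.30384×10^8 km gives v_t = √[μ(2/r − 1/a_t)] = 30.225 km/s.
Δv₂ = |v_t − v_c| = |30.225 − 24.000| = 6.225 km/s.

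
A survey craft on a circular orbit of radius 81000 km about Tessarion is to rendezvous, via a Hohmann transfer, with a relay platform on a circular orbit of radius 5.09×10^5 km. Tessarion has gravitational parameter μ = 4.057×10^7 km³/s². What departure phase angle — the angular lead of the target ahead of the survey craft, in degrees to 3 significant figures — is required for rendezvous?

φ = 101°

Transfer-ellipse semi-major axis a_t = (r₁ + r₂)/2 = (81000 + 5.090×10^5)/2 = 2.950×10^5 km.
The half-period of the transfer ellipse is t = π√(a_t³/μ) = 79027.9 s.
Target angular speed ω₂ = √(μ/r₂³) = 1.75398×10^-5 rad/s.
Angle swept by the target during transfer: ω₂·t = 1.3861 rad = 79.42°.
Arrival is 180° from departure on the ellipse, so φ = 180° − 79.42° = 101°.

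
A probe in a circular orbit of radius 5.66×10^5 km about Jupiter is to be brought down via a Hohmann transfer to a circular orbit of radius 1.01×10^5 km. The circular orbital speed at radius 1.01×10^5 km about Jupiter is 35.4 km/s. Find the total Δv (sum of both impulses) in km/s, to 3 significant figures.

Δv = 17.4 km/s

From the circular-orbit relation v² = μ/r at r = 1.01×10^5 km: μ = v²r = (35.4)² × 1.01×10^5 = 1.26569×10^8 km³/s².
The Hohmann ellipse has a_t = (r₁ + r₂)/2 = 3.335×10^5 km.
Circular speed at r₁: v₁ = √(μ/r₁) = √(1.26569×10^8/5.660×10^5) = 14.9539 km/s.
Transfer-orbit speed at r₁ (v² = μ(2/r − 1/a)): v_a = √[μ(2/r₁ − 1/a_t)] = 8.22941 km/s.
First burn Δv₁ = |v_a − v₁| = 6.7245 km/s.
Circular speed at r₂: v₂ = √(μ/r₂) = 35.400 km/s.
Transfer-orbit speed at r₂: v_p = √[μ(2/r₂ − 1/a_t)] = 46.117 km/s.
Second burn Δv₂ = |v₂ − v_p| = 10.717 km/s.
Total Δv = Δv₁ + Δv₂ = 17.44 km/s.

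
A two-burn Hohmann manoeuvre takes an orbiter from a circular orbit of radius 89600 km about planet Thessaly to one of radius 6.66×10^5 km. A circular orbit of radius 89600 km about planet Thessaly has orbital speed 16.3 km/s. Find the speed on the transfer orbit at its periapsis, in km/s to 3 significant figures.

v = 21.6 km/s

From the circular-orbit relation v² = μ/r at r = 89600 km: μ = v²r = (16.3)² × 89600 = 2.38058×10^7 km³/s².
Semi-major axis of the transfer orbit: a_t = (89600 + 6.660×10^5)/2 = 3.778×10^5 km.
The periapsis of the transfer ellipse is at r = 89600 km.
Vis-viva: v = √[μ(2/r − 1/a_t)] = √[2.38058×10^7 × (2/89600 − 1/3.778×10^5)] = 21.64 km/s.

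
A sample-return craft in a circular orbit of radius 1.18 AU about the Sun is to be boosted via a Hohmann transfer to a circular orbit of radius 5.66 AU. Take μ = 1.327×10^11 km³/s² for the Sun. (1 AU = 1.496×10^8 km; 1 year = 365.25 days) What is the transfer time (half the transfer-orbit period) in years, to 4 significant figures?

t = 3.163 years

In km: r₁ = 1.18 × 1.496×10^8 = 1.76528×10^8 km; r₂ = 5.66 × 1.496×10^8 = 8.46736×10^8 km.
Semi-major axis of the transfer orbit: a_t = (1.76528×10^8 + 8.46736×10^8)/2 = 5.11632×10^8 km.
By Kepler's third law the transfer-orbit period is T = 2π√(a_t³/μ), so t = T/2 = 9.9805×10^7 s.
Converting: 9.9805×10^7 s ÷ 3.15576×10^7 s/year (365.25 × 86400) = 3.163 years.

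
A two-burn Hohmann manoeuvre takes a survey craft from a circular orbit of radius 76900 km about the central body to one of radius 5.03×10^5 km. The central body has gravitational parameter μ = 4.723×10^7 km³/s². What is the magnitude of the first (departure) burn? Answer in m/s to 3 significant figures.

Δv₁ = 7860 m/s

The Hohmann ellipse has a_t = (r₁ + r₂)/2 = 2.8995×10^5 km.
Circular speed at r = 76900 km: v_c = √(μ/r) = 24.7825 km/s.
Vis-viva on the transfer ellipse at r = 76900 km gives v_t = √[μ(2/r − 1/a_t)] = 32.6414 km/s.
Δv₁ = |v_t − v_c| = |32.6414 − 24.7825| = 7.859 km/s.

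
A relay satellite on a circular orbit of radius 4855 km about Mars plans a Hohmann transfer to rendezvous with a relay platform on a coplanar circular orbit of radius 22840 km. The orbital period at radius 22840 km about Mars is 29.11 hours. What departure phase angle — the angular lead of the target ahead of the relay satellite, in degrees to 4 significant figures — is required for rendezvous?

From Kepler's third law T² = 4π²r³/μ at r = 22840 km, T = 29.11 hours = 29.11 × 3600 s = 1.04796×10^5 s: μ = 4π²r³/T² = 42831.0 km³/s².
Semi-major axis of the transfer orbit: a_t = (4855 + 22840)/2 = 13847.5 km.
Transfer time t = π√(a_t³/μ) = 24740 s.
Target angular speed ω₂ = √(μ/r₂³) = 5.996×10^-5 rad/s.
Angle swept by the target during transfer: ω₂·t = 1.483 rad = 84.97°.
The relay satellite traverses 180° on the transfer ellipse, so the target must lead by 180° − 84.97° = 95.03°.

φ = 95.03°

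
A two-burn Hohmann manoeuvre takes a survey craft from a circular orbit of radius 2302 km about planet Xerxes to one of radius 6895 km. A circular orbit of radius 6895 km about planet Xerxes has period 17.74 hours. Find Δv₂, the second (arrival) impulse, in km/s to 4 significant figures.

From Kepler's third law T² = 4π²r³/μ at r = 6895 km, T = 17.74 hours = 17.74 × 3600 s = 63864 s: μ = 4π²r³/T² = 3172.86 km³/s².
Transfer-ellipse semi-major axis a_t = (r₁ + r₂)/2 = (2302 + 6895)/2 = 4598.5 km.
Circular speed at r = 6895 km: v_c = √(μ/r) = 0.6784 km/s.
Vis-viva on the transfer ellipse at r = 6895 km gives v_t = √[μ(2/r − 1/a_t)] = 0.4800 km/s.
Δv₂ = |v_t − v_c| = |0.4800 − 0.6784| = 0.1984 km/s.

Δv₂ = 0.1984 km/s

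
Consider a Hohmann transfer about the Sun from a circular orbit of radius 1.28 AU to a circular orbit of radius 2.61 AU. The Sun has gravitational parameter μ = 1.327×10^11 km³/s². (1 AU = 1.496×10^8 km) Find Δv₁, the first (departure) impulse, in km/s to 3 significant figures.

Δv₁ = 4.17 km/s

In km: r₁ = 1.28 × 1.496×10^8 = 1.91488×10^8 km; r₂ = 2.61 × 1.496×10^8 = 3.90456×10^8 km.
Semi-major axis of the transfer orbit: a_t = (1.91488×10^8 + 3.90456×10^8)/2 = 2.90972×10^8 km.
On the circular orbit at r = 1.91488×10^8 km, v_c = √(μ/r) = 26.32 km/s.
Transfer-orbit speed at the same r (vis-viva, a = a_t): v_t = √[μ(2/r − 1/a_t)] = 30.49 km/s.
Δv₁ = |v_t − v_c| = |30.49 − 26.32| = 4.170 km/s.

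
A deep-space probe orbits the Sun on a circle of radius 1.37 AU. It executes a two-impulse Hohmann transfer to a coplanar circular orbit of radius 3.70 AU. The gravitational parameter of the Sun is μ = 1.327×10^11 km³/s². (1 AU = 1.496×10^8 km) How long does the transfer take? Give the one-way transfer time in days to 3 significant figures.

t = 737 days

In km: r₁ = 1.37 × 1.496×10^8 = 2.04952×10^8 km; r₂ = 3.70 × 1.496×10^8 = 5.5352×10^8 km.
Transfer-ellipse semi-major axis a_t = (r₁ + r₂)/2 = (2.04952×10^8 + 5.5352×10^8)/2 = 3.79236×10^8 km.
By Kepler's third law the transfer-orbit period is T = 2π√(a_t³/μ), so t = T/2 = 6.369×10^7 s.
Converting: 6.369×10^7 s ÷ 86400 s/day = 737 days.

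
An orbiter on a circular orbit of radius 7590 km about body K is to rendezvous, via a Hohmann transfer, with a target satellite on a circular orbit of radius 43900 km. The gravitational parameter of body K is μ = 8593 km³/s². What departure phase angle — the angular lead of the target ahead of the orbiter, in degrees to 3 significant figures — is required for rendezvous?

φ = 99.2°

Semi-major axis of the transfer orbit: a_t = (7590 + 43900)/2 = 25745 km.
The half-period of the transfer ellipse is t = π√(a_t³/μ) = 1.400×10^5 s.
The target's mean motion on its circular orbit is ω₂ = √(μ/r₂³) = 1.008×10^-5 rad/s.
Angle swept by the target during transfer: ω₂·t = 1.411 rad = 80.84°.
The orbiter traverses 180° on the transfer ellipse, so the target must lead by 180° − 80.84° = 99.2°.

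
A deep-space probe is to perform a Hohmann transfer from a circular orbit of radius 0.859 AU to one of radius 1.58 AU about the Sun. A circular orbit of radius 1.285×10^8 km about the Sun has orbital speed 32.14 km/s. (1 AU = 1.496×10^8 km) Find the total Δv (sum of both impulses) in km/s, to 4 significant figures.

Δv = 8.252 km/s

From the circular-orbit relation v² = μ/r at r = 1.285×10^8 km: μ = v²r = (32.14)² × 1.285×10^8 = 1.32738×10^11 km³/s².
In km: r₁ = 0.859 × 1.496×10^8 = 1.285064×10^8 km; r₂ = 1.58 × 1.496×10^8 = 2.36368×10^8 km.
The Hohmann ellipse has a_t = (r₁ + r₂)/2 = 1.824372×10^8 km.
Circular speed at r₁: v₁ = √(μ/r₁) = √(1.32738×10^11/1.285064×10^8) = 32.139 km/s.
Transfer-orbit speed at r₁ (v² = μ(2/r − 1/a)): v_p = √[μ(2/r₁ − 1/a_t)] = 36.582 km/s.
First burn Δv₁ = |v_p − v₁| = 4.443 km/s.
At r₂, v₂ = √(μ/r₂) = 23.698 km/s.
Transfer-orbit speed at r₂: v_a = √[μ(2/r₂ − 1/a_t)] = 19.889 km/s.
Second burn Δv₂ = |v₂ − v_a| = 3.809 km/s.
Δv = Δv₁ + Δv₂ = 4.443 + 3.809 = 8.252 km/s.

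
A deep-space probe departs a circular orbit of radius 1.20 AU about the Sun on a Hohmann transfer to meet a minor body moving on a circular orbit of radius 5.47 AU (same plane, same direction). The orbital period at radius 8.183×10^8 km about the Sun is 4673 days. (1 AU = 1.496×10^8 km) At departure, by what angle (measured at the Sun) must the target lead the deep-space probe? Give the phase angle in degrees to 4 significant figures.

From Kepler's third law T² = 4π²r³/μ at r = 8.183×10^8 km, T = 4673 days = 4673 × 86400 s = 4.037472×10^8 s: μ = 4π²r³/T² = 1.32702×10^11 km³/s².
In km: r₁ = 1.20 × 1.496×10^8 = 1.7952×10^8 km; r₂ = 5.47 × 1.496×10^8 = 8.18312×10^8 km.
The Hohmann ellipse has a_t = (r₁ + r₂)/2 = 4.98916×10^8 km.
The half-period of the transfer ellipse is t = π√(a_t³/μ) = 9.6106×10^7 s.
The target's mean motion on its circular orbit is ω₂ = √(μ/r₂³) = 1.5562×10^-8 rad/s.
Angle swept by the target during transfer: ω₂·t = 1.4956 rad = 85.69°.
The deep-space probe traverses 180° on the transfer ellipse, so the target must lead by 180° − 85.69° = 94.31°.

φ = 94.31°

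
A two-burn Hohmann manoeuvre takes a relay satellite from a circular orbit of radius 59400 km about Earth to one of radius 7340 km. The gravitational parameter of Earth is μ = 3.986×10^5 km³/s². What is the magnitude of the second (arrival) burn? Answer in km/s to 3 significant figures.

The Hohmann ellipse has a_t = (r₁ + r₂)/2 = 33370 km.
Circular speed at r = 7340 km: v_c = √(μ/r) = 7.369 km/s.
Transfer-orbit speed at the same r (vis-viva, a = a_t): v_t = √[μ(2/r − 1/a_t)] = 9.832 km/s.
Δv₂ = |v_t − v_c| = |9.832 − 7.369| = 2.463 km/s.

Δv₂ = 2.46 km/s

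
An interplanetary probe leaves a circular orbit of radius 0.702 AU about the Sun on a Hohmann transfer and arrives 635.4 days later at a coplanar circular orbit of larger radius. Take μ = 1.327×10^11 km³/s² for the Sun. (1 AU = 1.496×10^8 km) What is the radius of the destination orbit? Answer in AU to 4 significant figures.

In km: r₁ = 0.702 × 1.496×10^8 = 1.050192×10^8 km.
Transfer time t = 635.4 days = 5.489856×10^7 s, and t = π√(a_t³/μ).
So a_t = (μ t²/π²)^(1/3) = (1.327×10^11 × (5.489856×10^7)² / π²)^(1/3) = 3.4348×10^8 km.
Since a_t = (r₁ + r₂)/2, r₂ = 2a_t − r₁ = 2×3.4348×10^8 − 1.050192×10^8 = 5.819408×10^8 km.
In AU: r₂ = 5.819408×10^8 / 1.496×10^8 = 3.890 AU.

r₂ = 3.890 AU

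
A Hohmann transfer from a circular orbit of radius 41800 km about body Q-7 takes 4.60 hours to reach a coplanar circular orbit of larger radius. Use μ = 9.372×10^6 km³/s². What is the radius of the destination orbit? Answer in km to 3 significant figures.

Transfer time t = 4.60 hours = 16560 s, and t = π√(a_t³/μ).
So a_t = (μ t²/π²)^(1/3) = (9.372×10^6 × (16560)² / π²)^(1/3) = 63858 km.
Since a_t = (r₁ + r₂)/2, r₂ = 2a_t − r₁ = 2×63858 − 41800 = 85916 km.

r₂ = 85900 km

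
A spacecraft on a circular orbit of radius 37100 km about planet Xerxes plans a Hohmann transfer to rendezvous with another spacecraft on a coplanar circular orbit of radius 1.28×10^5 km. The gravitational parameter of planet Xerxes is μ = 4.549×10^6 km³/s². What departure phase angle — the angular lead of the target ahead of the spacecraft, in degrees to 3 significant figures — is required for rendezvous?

Transfer-ellipse semi-major axis a_t = (r₁ + r₂)/2 = (37100 + 1.280×10^5)/2 = 82550 km.
The half-period of the transfer ellipse is t = π√(a_t³/μ) = 34936 s.
Target angular speed ω₂ = √(μ/r₂³) = 4.6574×10^-5 rad/s.
Angle swept by the target during transfer: ω₂·t = 1.6271 rad = 93.23°.
Arrival is 180° from departure on the ellipse, so φ = 180° − 93.23° = 86.8°.

φ = 86.8°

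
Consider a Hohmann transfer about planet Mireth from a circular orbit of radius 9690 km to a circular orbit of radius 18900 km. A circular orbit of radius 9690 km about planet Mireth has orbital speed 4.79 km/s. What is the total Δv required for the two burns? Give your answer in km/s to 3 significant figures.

From the circular-orbit relation v² = μ/r at r = 9690 km: μ = v²r = (4.79)² × 9690 = 2.22328×10^5 km³/s².
Semi-major axis of the transfer orbit: a_t = (9690 + 18900)/2 = 14295 km.
Circular speed at r₁: v₁ = √(μ/r₁) = √(2.22328×10^5/9690) = 4.7900 km/s.
Transfer-orbit speed at r₁ (v² = μ(2/r − 1/a)): v_p = √[μ(2/r₁ − 1/a_t)] = 5.5078 km/s.
First burn Δv₁ = |v_p − v₁| = 0.7178 km/s.
Circular speed at r₂: v₂ = √(μ/r₂) = 3.430 km/s.
Transfer-orbit speed at r₂: v_a = √[μ(2/r₂ − 1/a_t)] = 2.824 km/s.
Second burn Δv₂ = |v₂ − v_a| = 0.6060 km/s.
Δv = Δv₁ + Δv₂ = 0.7178 + 0.6060 = 1.324 km/s.

Δv = 1.32 km/s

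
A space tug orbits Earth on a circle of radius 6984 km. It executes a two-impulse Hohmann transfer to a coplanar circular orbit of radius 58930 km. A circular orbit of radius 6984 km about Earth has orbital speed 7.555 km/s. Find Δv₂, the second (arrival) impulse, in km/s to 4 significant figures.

Δv₂ = 1.404 km/s

From the circular-orbit relation v² = μ/r at r = 6984 km: μ = v²r = (7.555)² × 6984 = 3.98633×10^5 km³/s².
The Hohmann ellipse has a_t = (r₁ + r₂)/2 = 32957 km.
Circular speed at r = 58930 km: v_c = √(μ/r) = 2.601 km/s.
Vis-viva on the transfer ellipse at r = 58930 km gives v_t = √[μ(2/r − 1/a_t)] = 1.197 km/s.
Δv₂ = |v_t − v_c| = |1.197 − 2.601| = 1.404 km/s.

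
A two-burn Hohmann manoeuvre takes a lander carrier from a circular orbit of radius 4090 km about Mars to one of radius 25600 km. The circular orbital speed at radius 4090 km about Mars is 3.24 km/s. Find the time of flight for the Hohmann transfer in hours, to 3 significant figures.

t = 7.62 hours

From the circular-orbit relation v² = μ/r at r = 4090 km: μ = v²r = (3.24)² × 4090 = 42935.2 km³/s².
Semi-major axis of the transfer orbit: a_t = (4090 + 25600)/2 = 14845 km.
Half the transfer-orbit period gives t = π√(a_t³/μ) = 27420 s.
Converting: 27420 s ÷ 3600 s/hour = 7.62 hours.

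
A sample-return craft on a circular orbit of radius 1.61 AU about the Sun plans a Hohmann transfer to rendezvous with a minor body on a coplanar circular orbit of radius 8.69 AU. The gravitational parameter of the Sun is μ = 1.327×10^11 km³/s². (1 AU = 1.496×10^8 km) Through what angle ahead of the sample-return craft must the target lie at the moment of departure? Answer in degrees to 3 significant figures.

φ = 97.9°

In km: r₁ = 1.61 × 1.496×10^8 = 2.40856×10^8 km; r₂ = 8.69 × 1.496×10^8 = 1.300024×10^9 km.
Transfer-ellipse semi-major axis a_t = (r₁ + r₂)/2 = (2.40856×10^8 + 1.300024×10^9)/2 = 7.7044×10^8 km.
Transfer time t = π√(a_t³/μ) = 1.8443×10^8 s.
Target angular speed ω₂ = √(μ/r₂³) = 7.7716×10^-9 rad/s.
Angle swept by the target during transfer: ω₂·t = 1.4333 rad = 82.12°.
Arrival is 180° from departure on the ellipse, so φ = 180° − 82.12° = 97.9°.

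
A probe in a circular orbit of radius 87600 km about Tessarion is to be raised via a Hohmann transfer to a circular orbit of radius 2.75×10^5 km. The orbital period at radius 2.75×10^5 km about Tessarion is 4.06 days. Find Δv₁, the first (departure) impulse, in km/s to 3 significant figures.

From Kepler's third law T² = 4π²r³/μ at r = 2.75×10^5 km, T = 4.06 days = 4.06 × 86400 s = 3.50784×10^5 s: μ = 4π²r³/T² = 6.67234×10^6 km³/s².
Transfer-ellipse semi-major axis a_t = (r₁ + r₂)/2 = (87600 + 2.750×10^5)/2 = 1.813×10^5 km.
Circular speed at r = 87600 km: v_c = √(μ/r) = 8.72744 km/s.
Transfer-orbit speed at the same r (vis-viva, a = a_t): v_t = √[μ(2/r − 1/a_t)] = 10.7487 km/s.
Δv₁ = |v_t − v_c| = |10.7487 − 8.72744| = 2.021 km/s.

Δv₁ = 2.02 km/s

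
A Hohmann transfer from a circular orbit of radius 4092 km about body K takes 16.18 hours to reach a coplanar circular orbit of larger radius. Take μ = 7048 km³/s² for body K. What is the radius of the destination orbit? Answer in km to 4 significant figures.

Transfer time t = 16.18 hours = 58248 s, and t = π√(a_t³/μ).
So a_t = (μ t²/π²)^(1/3) = (7048 × (58248)² / π²)^(1/3) = 13431 km.
Since a_t = (r₁ + r₂)/2, r₂ = 2a_t − r₁ = 2×13431 − 4092 = 22770 km.

r₂ = 22770 km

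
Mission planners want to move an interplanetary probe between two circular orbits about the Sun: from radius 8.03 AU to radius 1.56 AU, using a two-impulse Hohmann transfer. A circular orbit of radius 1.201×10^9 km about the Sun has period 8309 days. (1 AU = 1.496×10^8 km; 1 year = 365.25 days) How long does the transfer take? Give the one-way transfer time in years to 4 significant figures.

t = 5.250 years

From Kepler's third law T² = 4π²r³/μ at r = 1.201×10^9 km, T = 8309 days = 8309 × 86400 s = 7.178976×10^8 s: μ = 4π²r³/T² = 1.32698×10^11 km³/s².
In km: r₁ = 8.03 × 1.496×10^8 = 1.201288×10^9 km; r₂ = 1.56 × 1.496×10^8 = 2.33376×10^8 km.
Semi-major axis of the transfer orbit: a_t = (1.201288×10^9 + 2.33376×10^8)/2 = 7.17332×10^8 km.
Half the transfer-orbit period gives t = π√(a_t³/μ) = 1.6569×10^8 s.
Converting: 1.6569×10^8 s ÷ 3.15576×10^7 s/year (365.25 × 86400) = 5.250 years.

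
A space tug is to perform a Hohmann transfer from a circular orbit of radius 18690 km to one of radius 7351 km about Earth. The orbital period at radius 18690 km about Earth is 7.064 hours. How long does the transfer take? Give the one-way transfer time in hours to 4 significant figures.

t = 2.054 hours

From Kepler's third law T² = 4π²r³/μ at r = 18690 km, T = 7.064 hours = 7.064 × 3600 s = 25430.4 s: μ = 4π²r³/T² = 3.98549×10^5 km³/s².
The Hohmann ellipse has a_t = (r₁ + r₂)/2 = 13020.5 km.
Transfer time t = π√(a_t³/μ) = π√((13020.5)³ / 3.98549×10^5) = 7394 s.
Converting: 7394 s ÷ 3600 s/hour = 2.054 hours.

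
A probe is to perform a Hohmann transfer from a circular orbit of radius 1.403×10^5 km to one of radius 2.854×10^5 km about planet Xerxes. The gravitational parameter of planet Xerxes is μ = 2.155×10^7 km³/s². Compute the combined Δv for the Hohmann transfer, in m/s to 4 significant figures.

The Hohmann ellipse has a_t = (r₁ + r₂)/2 = 2.1285×10^5 km.
Circular speed at r₁: v₁ = √(μ/r₁) = √(2.155×10^7/1.403×10^5) = 12.3935 km/s.
On the transfer ellipse at r₁, v² = μ(2/r − 1/a) gives v_p = √[μ(2/r₁ − 1/a_t)] = 14.3511 km/s.
First burn Δv₁ = |v_p − v₁| = 1.9576 km/s.
Circular speed at r₂: v₂ = √(μ/r₂) = 8.68954 km/s.
Transfer-orbit speed at r₂: v_a = √[μ(2/r₂ − 1/a_t)] = 7.05486 km/s.
Second burn Δv₂ = |v₂ − v_a| = 1.6347 km/s.
Total Δv = Δv₁ + Δv₂ = 3.592 km/s.

Δv = 3592 m/s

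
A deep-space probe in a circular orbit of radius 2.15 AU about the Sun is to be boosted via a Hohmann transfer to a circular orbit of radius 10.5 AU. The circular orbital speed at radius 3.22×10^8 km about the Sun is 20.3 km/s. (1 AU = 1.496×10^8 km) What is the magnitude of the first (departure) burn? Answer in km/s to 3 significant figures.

Δv₁ = 5.86 km/s

From the circular-orbit relation v² = μ/r at r = 3.22×10^8 km: μ = v²r = (20.3)² × 3.22×10^8 = 1.32693×10^11 km³/s².
In km: r₁ = 2.15 × 1.496×10^8 = 3.2164×10^8 km; r₂ = 10.5 × 1.496×10^8 = 1.5708×10^9 km.
Transfer-ellipse semi-major axis a_t = (r₁ + r₂)/2 = (3.2164×10^8 + 1.5708×10^9)/2 = 9.4622×10^8 km.
Circular speed at r = 3.2164×10^8 km: v_c = √(μ/r) = 20.311 km/s.
Transfer-orbit speed at the same r (vis-viva, a = a_t): v_t = √[μ(2/r − 1/a_t)] = 26.170 km/s.
Δv₁ = |v_t − v_c| = |26.170 − 20.311| = 5.859 km/s.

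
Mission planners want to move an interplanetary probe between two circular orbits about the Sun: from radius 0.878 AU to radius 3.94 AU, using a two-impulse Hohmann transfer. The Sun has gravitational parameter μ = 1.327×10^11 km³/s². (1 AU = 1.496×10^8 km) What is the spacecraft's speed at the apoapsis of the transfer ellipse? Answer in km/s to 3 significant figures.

v = 9.06 km/s

In km: r₁ = 0.878 × 1.496×10^8 = 1.313488×10^8 km; r₂ = 3.94 × 1.496×10^8 = 5.89424×10^8 km.
Transfer-ellipse semi-major axis a_t = (r₁ + r₂)/2 = (1.313488×10^8 + 5.89424×10^8)/2 = 3.603864×10^8 km.
The apoapsis of the transfer ellipse is at r = 5.89424×10^8 km.
From the vis-viva equation, v = √[μ(2/r − 1/a_t)] = 9.058 km/s.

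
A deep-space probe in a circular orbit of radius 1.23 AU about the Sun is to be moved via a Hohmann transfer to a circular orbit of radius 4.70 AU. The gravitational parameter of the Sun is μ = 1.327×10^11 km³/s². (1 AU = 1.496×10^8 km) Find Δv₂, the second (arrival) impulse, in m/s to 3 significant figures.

In km: r₁ = 1.23 × 1.496×10^8 = 1.84008×10^8 km; r₂ = 4.70 × 1.496×10^8 = 7.0312×10^8 km.
Semi-major axis of the transfer orbit: a_t = (1.84008×10^8 + 7.0312×10^8)/2 = 4.43564×10^8 km.
On the circular orbit at r = 7.0312×10^8 km, v_c = √(μ/r) = 13.738 km/s.
Vis-viva on the transfer ellipse at r = 7.0312×10^8 km gives v_t = √[μ(2/r − 1/a_t)] = 8.8483 km/s.
Δv₂ = |v_t − v_c| = |8.8483 − 13.738| = 4.890 km/s.

Δv₂ = 4890 m/s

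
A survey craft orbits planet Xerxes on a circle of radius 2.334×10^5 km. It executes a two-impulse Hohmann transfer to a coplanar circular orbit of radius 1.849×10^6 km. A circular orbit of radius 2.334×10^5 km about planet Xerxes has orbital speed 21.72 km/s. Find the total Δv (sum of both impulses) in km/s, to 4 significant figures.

Δv = 11.29 km/s

From the circular-orbit relation v² = μ/r at r = 2.334×10^5 km: μ = v²r = (21.72)² × 2.334×10^5 = 1.10108×10^8 km³/s².
Semi-major axis of the transfer orbit: a_t = (2.334×10^5 + 1.849×10^6)/2 = 1.0412×10^6 km.
Circular speed at r₁: v₁ = √(μ/r₁) = √(1.10108×10^8/2.334×10^5) = 21.720 km/s.
On the transfer ellipse at r₁, v² = μ(2/r − 1/a) gives v_p = √[μ(2/r₁ − 1/a_t)] = 28.944 km/s.
First burn Δv₁ = |v_p − v₁| = 7.224 km/s.
At r₂, v₂ = √(μ/r₂) = 7.717 km/s.
Transfer-orbit speed at r₂: v_a = √[μ(2/r₂ − 1/a_t)] = 3.654 km/s.
Second burn Δv₂ = |v₂ − v_a| = 4.063 km/s.
Total Δv = Δv₁ + Δv₂ = 11.29 km/s.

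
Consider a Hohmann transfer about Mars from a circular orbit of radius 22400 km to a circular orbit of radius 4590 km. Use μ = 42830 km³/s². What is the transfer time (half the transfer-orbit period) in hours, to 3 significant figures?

t = 6.61 hours

The Hohmann ellipse has a_t = (r₁ + r₂)/2 = 13495 km.
By Kepler's third law the transfer-orbit period is T = 2π√(a_t³/μ), so t = T/2 = 23800 s.
Converting: 23800 s ÷ 3600 s/hour = 6.61 hours.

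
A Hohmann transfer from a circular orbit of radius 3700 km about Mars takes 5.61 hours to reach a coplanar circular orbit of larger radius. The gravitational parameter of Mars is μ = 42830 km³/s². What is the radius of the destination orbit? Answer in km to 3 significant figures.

r₂ = 20500 km

Transfer time t = 5.61 hours = 20196 s, and t = π√(a_t³/μ).
So a_t = (μ t²/π²)^(1/3) = (42830 × (20196)² / π²)^(1/3) = 12096 km.
Since a_t = (r₁ + r₂)/2, r₂ = 2a_t − r₁ = 2×12096 − 3700 = 20492 km.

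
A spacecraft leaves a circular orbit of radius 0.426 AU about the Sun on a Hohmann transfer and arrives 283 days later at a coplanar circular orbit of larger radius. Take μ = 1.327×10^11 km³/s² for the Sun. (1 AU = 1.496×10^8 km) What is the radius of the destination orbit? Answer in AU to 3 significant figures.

In km: r₁ = 0.426 × 1.496×10^8 = 6.37296×10^7 km.
Transfer time t = 283 days = 2.44512×10^7 s, and t = π√(a_t³/μ).
So a_t = (μ t²/π²)^(1/3) = (1.327×10^11 × (2.44512×10^7)² / π²)^(1/3) = 2.0032×10^8 km.
Since a_t = (r₁ + r₂)/2, r₂ = 2a_t − r₁ = 2×2.0032×10^8 − 6.37296×10^7 = 3.369104×10^8 km.
In AU: r₂ = 3.369104×10^8 / 1.496×10^8 = 2.25 AU.

r₂ = 2.25 AU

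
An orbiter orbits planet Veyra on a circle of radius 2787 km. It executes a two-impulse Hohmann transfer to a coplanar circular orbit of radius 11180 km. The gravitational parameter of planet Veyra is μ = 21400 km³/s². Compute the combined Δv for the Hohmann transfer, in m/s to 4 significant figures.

Δv = 1245 m/s

The Hohmann ellipse has a_t = (r₁ + r₂)/2 = 6983.5 km.
At r₁ the circular-orbit speed is v₁ = √(μ/r₁) = 2.7710 km/s.
On the transfer ellipse at r₁, v² = μ(2/r − 1/a) gives v_p = √[μ(2/r₁ − 1/a_t)] = 3.5061 km/s.
First burn Δv₁ = |v_p − v₁| = 0.7351 km/s.
At r₂, v₂ = √(μ/r₂) = 1.3835 km/s.
Transfer-orbit speed at r₂: v_a = √[μ(2/r₂ − 1/a_t)] = 0.87401 km/s.
Second burn Δv₂ = |v₂ − v_a| = 0.5095 km/s.
Δv = Δv₁ + Δv₂ = 0.7351 + 0.5095 = 1.245 km/s.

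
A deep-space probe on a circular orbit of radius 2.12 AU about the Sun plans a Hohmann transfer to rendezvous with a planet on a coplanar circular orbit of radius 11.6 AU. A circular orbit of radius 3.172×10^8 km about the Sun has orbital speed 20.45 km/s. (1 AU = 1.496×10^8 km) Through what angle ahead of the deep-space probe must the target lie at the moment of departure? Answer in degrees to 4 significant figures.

From the circular-orbit relation v² = μ/r at r = 3.172×10^8 km: μ = v²r = (20.45)² × 3.172×10^8 = 1.32654×10^11 km³/s².
In km: r₁ = 2.12 × 1.496×10^8 = 3.17152×10^8 km; r₂ = 11.6 × 1.496×10^8 = 1.73536×10^9 km.
Semi-major axis of the transfer orbit: a_t = (3.17152×10^8 + 1.73536×10^9)/2 = 1.026256×10^9 km.
Transfer time t = π√(a_t³/μ) = 2.8358×10^8 s.
Target angular speed ω₂ = √(μ/r₂³) = 5.0382×10^-9 rad/s.
Angle swept by the target during transfer: ω₂·t = 1.4287 rad = 81.86°.
Arrival is 180° from departure on the ellipse, so φ = 180° − 81.86° = 98.14°.

φ = 98.14°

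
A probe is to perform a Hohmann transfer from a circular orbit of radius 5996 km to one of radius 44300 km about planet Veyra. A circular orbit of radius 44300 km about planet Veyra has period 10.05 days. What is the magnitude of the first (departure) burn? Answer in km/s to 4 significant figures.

From Kepler's third law T² = 4π²r³/μ at r = 44300 km, T = 10.05 days = 10.05 × 86400 s = 8.6832×10^5 s: μ = 4π²r³/T² = 4552.09 km³/s².
Transfer-ellipse semi-major axis a_t = (r₁ + r₂)/2 = (5996 + 44300)/2 = 25148 km.
On the circular orbit at r = 5996 km, v_c = √(μ/r) = 0.87131 km/s.
Vis-viva on the transfer ellipse at r = 5996 km gives v_t = √[μ(2/r − 1/a_t)] = 1.1564 km/s.
Δv₁ = |v_t − v_c| = |1.1564 − 0.87131| = 0.2851 km/s.

Δv₁ = 0.2851 km/s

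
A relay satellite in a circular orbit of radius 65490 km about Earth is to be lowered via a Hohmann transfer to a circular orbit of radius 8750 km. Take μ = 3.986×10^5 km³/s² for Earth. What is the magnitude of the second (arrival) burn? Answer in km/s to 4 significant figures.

The Hohmann ellipse has a_t = (r₁ + r₂)/2 = 37120 km.
On the circular orbit at r = 8750 km, v_c = √(μ/r) = 6.749 km/s.
Transfer-orbit speed at the same r (vis-viva, a = a_t): v_t = √[μ(2/r − 1/a_t)] = 8.965 km/s.
Δv₂ = |v_t − v_c| = |8.965 − 6.749| = 2.216 km/s.

Δv₂ = 2.216 km/s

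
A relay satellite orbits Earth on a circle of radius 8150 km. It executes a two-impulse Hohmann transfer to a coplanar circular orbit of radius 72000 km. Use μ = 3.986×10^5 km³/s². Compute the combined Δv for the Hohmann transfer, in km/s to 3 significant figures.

The Hohmann ellipse has a_t = (r₁ + r₂)/2 = 40075 km.
At r₁ the circular-orbit speed is v₁ = √(μ/r₁) = 6.99342 km/s.
On the transfer ellipse at r₁, vis-viva equation gives v_p = √[μ(2/r₁ − 1/a_t)] = 9.37388 km/s.
First burn Δv₁ = |v_p − v₁| = 2.380 km/s.
Circular speed at r₂: v₂ = √(μ/r₂) = 2.353 km/s.
Transfer-orbit speed at r₂: v_a = √[μ(2/r₂ − 1/a_t)] = 1.061 km/s.
Second burn Δv₂ = |v₂ − v_a| = 1.292 km/s.
Total Δv = Δv₁ + Δv₂ = 3.672 km/s.

Δv = 3.67 km/s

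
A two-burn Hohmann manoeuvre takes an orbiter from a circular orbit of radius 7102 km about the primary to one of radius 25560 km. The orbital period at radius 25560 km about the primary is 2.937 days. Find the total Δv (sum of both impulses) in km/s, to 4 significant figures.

Δv = 0.5169 km/s

From Kepler's third law T² = 4π²r³/μ at r = 25560 km, T = 2.937 days = 2.937 × 86400 s = 2.537568×10^5 s: μ = 4π²r³/T² = 10237.8 km³/s².
Transfer-ellipse semi-major axis a_t = (r₁ + r₂)/2 = (7102 + 25560)/2 = 16331 km.
At r₁ the circular-orbit speed is v₁ = √(μ/r₁) = 1.20064 km/s.
Transfer-orbit speed at r₁ (v² = μ(2/r − 1/a)): v_p = √[μ(2/r₁ − 1/a_t)] = 1.50206 km/s.
First burn Δv₁ = |v_p − v₁| = 0.3014 km/s.
At r₂, v₂ = √(μ/r₂) = 0.6329 km/s.
Transfer-orbit speed at r₂: v_a = √[μ(2/r₂ − 1/a_t)] = 0.4174 km/s.
Second burn Δv₂ = |v₂ − v_a| = 0.2155 km/s.
Δv = Δv₁ + Δv₂ = 0.3014 + 0.2155 = 0.5169 km/s.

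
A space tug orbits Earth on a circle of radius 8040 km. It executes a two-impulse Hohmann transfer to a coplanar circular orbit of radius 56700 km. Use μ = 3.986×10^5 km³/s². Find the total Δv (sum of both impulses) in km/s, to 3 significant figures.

Δv = 3.61 km/s

Transfer-ellipse semi-major axis a_t = (r₁ + r₂)/2 = (8040 + 56700)/2 = 32370 km.
Circular speed at r₁: v₁ = √(μ/r₁) = √(3.986×10^5/8040) = 7.041 km/s.
On the transfer ellipse at r₁, vis-viva gives v_p = √[μ(2/r₁ − 1/a_t)] = 9.319 km/s.
First burn Δv₁ = |v_p − v₁| = 2.278 km/s.
Circular speed at r₂: v₂ = √(μ/r₂) = 2.651 km/s.
Transfer-orbit speed at r₂: v_a = √[μ(2/r₂ − 1/a_t)] = 1.321 km/s.
Second burn Δv₂ = |v₂ − v_a| = 1.330 km/s.
Δv = Δv₁ + Δv₂ = 2.278 + 1.330 = 3.608 km/s.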